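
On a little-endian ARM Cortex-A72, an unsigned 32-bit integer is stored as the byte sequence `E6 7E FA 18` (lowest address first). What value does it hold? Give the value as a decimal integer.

419069670

Little-endian stores the least-significant byte at the lowest address.
Reassemble most-significant byte first: 18 FA 7E E6 → 0x18FA7EE6.
0x18FA7EE6 = 419069670.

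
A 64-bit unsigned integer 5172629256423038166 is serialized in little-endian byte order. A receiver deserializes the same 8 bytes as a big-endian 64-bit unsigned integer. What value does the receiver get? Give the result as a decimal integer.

15446470582507325511

5172629256423038166 in 64-bit hexadecimal is 0x47C8DEE727E35CD6.
Stored little-endian, the bytes at ascending addresses are D6 5C E3 27 E7 DE C8 47.
Read back as big-endian, the last byte is least significant, giving 0xD65CE327E7DEC847.
0xD65CE327E7DEC847 = 15446470582507325511.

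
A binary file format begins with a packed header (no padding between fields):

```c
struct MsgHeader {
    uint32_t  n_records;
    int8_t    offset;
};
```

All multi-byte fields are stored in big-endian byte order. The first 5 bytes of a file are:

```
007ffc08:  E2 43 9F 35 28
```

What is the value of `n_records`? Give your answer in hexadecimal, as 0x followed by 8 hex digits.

0xE2439F35

`n_records` is the first field, at byte offset 0, occupying 4 bytes.
Bytes at offsets 0..3: E2 43 9F 35.
Big-endian: lowest address holds the most-significant byte.
The bytes are already most-significant first: 0xE2439F35.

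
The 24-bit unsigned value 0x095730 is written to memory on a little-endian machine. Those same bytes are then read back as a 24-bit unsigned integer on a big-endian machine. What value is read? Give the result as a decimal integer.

Stored little-endian, the bytes at ascending addresses are 30 57 09.
Read back as big-endian, the last byte is least significant, giving 0x305709.
0x305709 = 3168009.

3168009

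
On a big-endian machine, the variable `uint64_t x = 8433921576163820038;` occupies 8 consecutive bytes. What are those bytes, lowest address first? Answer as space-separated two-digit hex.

75 0B 4E FD 1A BF 42 06

8433921576163820038 in hexadecimal, padded to 64 bits, is 0x750B4EFD1ABF4206.
Split into bytes (most-significant first): 75 0B 4E FD 1A BF 42 06.
Big-endian stores the most-significant byte at the lowest address.
So the memory order matches the most-significant-first order: 75 0B 4E FD 1A BF 42 06.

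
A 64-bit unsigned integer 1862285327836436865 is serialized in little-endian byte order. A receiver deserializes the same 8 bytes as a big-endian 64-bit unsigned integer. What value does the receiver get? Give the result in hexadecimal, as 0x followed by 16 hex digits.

1862285327836436865 in 64-bit hexadecimal is 0x19D82AA38C1CD981.
Stored little-endian, the bytes at ascending addresses are 81 D9 1C 8C A3 2A D8 19.
Read back as big-endian, the last byte is least significant, giving 0x81D91C8CA32AD819.

0x81D91C8CA32AD819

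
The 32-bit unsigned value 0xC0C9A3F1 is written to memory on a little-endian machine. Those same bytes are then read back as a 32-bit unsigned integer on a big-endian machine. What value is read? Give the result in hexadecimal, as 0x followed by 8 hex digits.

Stored little-endian, the bytes at ascending addresses are F1 A3 C9 C0.
Read back as big-endian, the last byte is least significant, giving 0xF1A3C9C0.

0xF1A3C9C0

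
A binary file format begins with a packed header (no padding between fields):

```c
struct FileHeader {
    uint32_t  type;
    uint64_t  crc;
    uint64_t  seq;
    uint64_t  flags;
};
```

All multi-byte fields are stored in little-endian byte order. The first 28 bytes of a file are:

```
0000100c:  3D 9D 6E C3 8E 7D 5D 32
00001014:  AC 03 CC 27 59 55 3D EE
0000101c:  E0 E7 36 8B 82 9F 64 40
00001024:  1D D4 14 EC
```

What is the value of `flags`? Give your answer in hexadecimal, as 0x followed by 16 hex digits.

`flags` follows `type` (4 B), `crc` (8 B), `seq` (8 B), so it starts at offset 4 + 8 + 8 = 20 and occupies 8 bytes.
Bytes at offsets 20..27: 82 9F 64 40 1D D4 14 EC.
In little-endian order the low byte comes first in memory.
Reassemble most-significant byte first: EC 14 D4 1D 40 64 9F 82 → 0xEC14D41D40649F82.

0xEC14D41D40649F82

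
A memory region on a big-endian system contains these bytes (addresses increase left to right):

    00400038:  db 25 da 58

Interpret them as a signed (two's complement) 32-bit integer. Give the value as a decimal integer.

-618276264

Big-endian: lowest address holds the most-significant byte.
The bytes are already most-significant first: 0xDB25DA58.
Top bit is set, so as a signed 32-bit value this is 0xDB25DA58 − 2^32 = -618276264.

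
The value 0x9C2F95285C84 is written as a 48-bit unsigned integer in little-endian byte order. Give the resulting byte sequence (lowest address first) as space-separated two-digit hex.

84 5C 28 95 2F 9C

Split into bytes (most-significant first): 9C 2F 95 28 5C 84.
Little-endian: lowest address holds the least-significant byte.
So at ascending addresses the bytes are 84 5C 28 95 2F 9C.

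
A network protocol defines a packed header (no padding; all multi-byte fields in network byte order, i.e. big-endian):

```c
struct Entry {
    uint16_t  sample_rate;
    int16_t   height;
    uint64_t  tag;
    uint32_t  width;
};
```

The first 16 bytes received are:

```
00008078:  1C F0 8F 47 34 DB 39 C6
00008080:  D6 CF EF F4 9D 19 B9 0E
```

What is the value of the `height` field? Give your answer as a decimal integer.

-28857

`height` follows `sample_rate` (2 bytes), so it starts at byte offset 2 and occupies 2 bytes.
Bytes at offsets 2..3: 8F 47.
Big-endian stores the most-significant byte at the lowest address.
The bytes are already most-significant first: 0x8F47.
Top bit is set, so as a signed 16-bit value this is 0x8F47 − 2^16 = -28857.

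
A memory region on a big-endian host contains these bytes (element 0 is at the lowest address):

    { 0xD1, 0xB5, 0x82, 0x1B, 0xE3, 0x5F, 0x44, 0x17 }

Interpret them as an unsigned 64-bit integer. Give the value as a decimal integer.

15111127181001966615

In big-endian order the high byte comes first in memory.
The bytes are already most-significant first: 0xD1B5821BE35F4417.
0xD1B5821BE35F4417 = 15111127181001966615.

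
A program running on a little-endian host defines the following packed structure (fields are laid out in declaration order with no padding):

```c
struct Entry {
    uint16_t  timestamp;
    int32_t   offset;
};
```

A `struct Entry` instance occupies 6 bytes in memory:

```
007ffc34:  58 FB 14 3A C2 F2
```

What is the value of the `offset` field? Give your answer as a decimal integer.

-222152172

`offset` follows `timestamp` (2 bytes), so it starts at byte offset 2 and occupies 4 bytes.
Bytes at offsets 2..5: 14 3A C2 F2.
Little-endian: lowest address holds the least-significant byte.
Reassemble most-significant byte first: F2 C2 3A 14 → 0xF2C23A14.
Top bit is set, so as a signed 32-bit value this is 0xF2C23A14 − 2^32 = -222152172.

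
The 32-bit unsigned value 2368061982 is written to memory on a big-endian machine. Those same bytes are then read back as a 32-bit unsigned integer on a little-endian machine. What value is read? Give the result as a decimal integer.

516040077

2368061982 in 32-bit hexadecimal is 0x8D25C21E.
Stored big-endian, the bytes at ascending addresses are 8D 25 C2 1E.
Read back as little-endian, the first byte is least significant, giving 0x1EC2258D.
0x1EC2258D = 516040077.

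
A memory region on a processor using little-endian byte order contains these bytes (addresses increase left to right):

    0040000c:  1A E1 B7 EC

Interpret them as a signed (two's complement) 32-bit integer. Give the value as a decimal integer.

In little-endian order the low byte comes first in memory.
Reassemble most-significant byte first: EC B7 E1 1A → 0xECB7E11A.
Top bit is set, so as a signed 32-bit value this is 0xECB7E11A − 2^32 = -323493606.

-323493606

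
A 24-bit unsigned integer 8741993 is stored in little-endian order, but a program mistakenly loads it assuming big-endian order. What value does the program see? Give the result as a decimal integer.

6907013

8741993 in 24-bit hexadecimal is 0x856469.
Stored little-endian, the bytes at ascending addresses are 69 64 85.
Read back as big-endian, the last byte is least significant, giving 0x696485.
0x696485 = 6907013.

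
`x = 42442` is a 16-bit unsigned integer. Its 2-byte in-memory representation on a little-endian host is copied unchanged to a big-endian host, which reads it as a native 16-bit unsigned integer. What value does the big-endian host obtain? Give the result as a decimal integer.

42442 in 16-bit hexadecimal is 0xA5CA.
Stored little-endian, the bytes at ascending addresses are CA A5.
Read back as big-endian, the last byte is least significant, giving 0xCAA5.
0xCAA5 = 51877.

51877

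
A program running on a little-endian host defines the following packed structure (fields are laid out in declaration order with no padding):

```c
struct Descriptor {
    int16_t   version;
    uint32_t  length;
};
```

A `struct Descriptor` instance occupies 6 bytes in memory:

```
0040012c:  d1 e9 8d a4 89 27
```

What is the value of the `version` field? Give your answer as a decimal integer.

`version` is the first field, at byte offset 0, occupying 2 bytes.
Bytes at offsets 0..1: D1 E9.
Little-endian stores the least-significant byte at the lowest address.
Reassemble most-significant byte first: E9 D1 → 0xE9D1.
Top bit is set, so as a signed 16-bit value this is 0xE9D1 − 2^16 = -5679.

-5679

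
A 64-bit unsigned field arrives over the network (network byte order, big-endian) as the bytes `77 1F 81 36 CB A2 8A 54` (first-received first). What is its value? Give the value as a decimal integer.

Big-endian: lowest address holds the most-significant byte.
The bytes are already most-significant first: 0x771F8136CBA28A54.
0x771F8136CBA28A54 = 8583721487136098900.

8583721487136098900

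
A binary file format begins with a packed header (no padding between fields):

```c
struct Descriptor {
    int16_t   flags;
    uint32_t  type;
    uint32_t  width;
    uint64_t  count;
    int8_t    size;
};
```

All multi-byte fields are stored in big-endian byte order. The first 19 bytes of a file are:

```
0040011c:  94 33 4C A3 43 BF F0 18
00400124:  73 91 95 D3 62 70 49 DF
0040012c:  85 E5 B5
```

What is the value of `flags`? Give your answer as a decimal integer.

-27597

`flags` is the first field, at byte offset 0, occupying 2 bytes.
Bytes at offsets 0..1: 94 33.
Big-endian stores the most-significant byte at the lowest address.
The bytes are already most-significant first: 0x9433.
Top bit is set, so as a signed 16-bit value this is 0x9433 − 2^16 = -27597.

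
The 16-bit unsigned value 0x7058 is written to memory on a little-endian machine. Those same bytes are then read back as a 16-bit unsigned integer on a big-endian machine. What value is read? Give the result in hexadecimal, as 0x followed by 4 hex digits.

Stored little-endian, the bytes at ascending addresses are 58 70.
Read back as big-endian, the last byte is least significant, giving 0x5870.

0x5870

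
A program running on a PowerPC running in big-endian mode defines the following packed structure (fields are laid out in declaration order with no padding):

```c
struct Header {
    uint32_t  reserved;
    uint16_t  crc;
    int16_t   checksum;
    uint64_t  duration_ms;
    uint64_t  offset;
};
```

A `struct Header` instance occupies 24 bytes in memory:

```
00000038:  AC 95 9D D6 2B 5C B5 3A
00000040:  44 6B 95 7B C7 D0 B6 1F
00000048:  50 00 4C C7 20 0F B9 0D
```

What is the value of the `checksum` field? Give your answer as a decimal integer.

`checksum` follows `reserved` (4 B), `crc` (2 B), so it starts at offset 4 + 2 = 6 and occupies 2 bytes.
Bytes at offsets 6..7: B5 3A.
Big-endian stores the most-significant byte at the lowest address.
The bytes are already most-significant first: 0xB53A.
Top bit is set, so as a signed 16-bit value this is 0xB53A − 2^16 = -19142.

-19142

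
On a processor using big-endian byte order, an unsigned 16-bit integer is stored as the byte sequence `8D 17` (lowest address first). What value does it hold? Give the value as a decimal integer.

Big-endian stores the most-significant byte at the lowest address.
The bytes are already most-significant first: 0x8D17.
0x8D17 = 36119.

36119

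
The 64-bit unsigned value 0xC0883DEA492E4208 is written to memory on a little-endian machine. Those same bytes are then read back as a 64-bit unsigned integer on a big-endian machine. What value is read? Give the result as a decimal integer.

Stored little-endian, the bytes at ascending addresses are 08 42 2E 49 EA 3D 88 C0.
Read back as big-endian, the last byte is least significant, giving 0x08422E49EA3D88C0.
0x08422E49EA3D88C0 = 595088995763718336.

595088995763718336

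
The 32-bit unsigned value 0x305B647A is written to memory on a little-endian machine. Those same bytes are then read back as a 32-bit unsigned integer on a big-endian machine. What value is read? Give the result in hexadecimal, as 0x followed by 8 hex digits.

0x7A645B30

Stored little-endian, the bytes at ascending addresses are 7A 64 5B 30.
Read back as big-endian, the last byte is least significant, giving 0x7A645B30.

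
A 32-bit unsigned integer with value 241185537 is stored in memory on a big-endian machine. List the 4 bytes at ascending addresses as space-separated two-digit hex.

0E 60 33 01

241185537 in hexadecimal, padded to 32 bits, is 0x0E603301.
Split into bytes (most-significant first): 0E 60 33 01.
Big-endian: lowest address holds the most-significant byte.
So the memory order matches the most-significant-first order: 0E 60 33 01.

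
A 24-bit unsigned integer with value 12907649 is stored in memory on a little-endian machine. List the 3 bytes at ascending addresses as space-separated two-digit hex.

81 F4 C4

12907649 in hexadecimal, padded to 24 bits, is 0xC4F481.
Split into bytes (most-significant first): C4 F4 81.
Little-endian: lowest address holds the least-significant byte.
So at ascending addresses the bytes are 81 F4 C4.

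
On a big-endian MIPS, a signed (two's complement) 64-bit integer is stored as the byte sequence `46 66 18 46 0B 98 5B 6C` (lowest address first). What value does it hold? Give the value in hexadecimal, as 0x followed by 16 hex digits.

0x466618460B985B6C

In big-endian order the high byte comes first in memory.
The bytes are already most-significant first: 0x466618460B985B6C.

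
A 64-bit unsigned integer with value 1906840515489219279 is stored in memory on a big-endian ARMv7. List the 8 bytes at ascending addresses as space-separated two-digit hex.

1906840515489219279 in hexadecimal, padded to 64 bits, is 0x1A767558910EC2CF.
Split into bytes (most-significant first): 1A 76 75 58 91 0E C2 CF.
Big-endian stores the most-significant byte at the lowest address.
So the memory order matches the most-significant-first order: 1A 76 75 58 91 0E C2 CF.

1A 76 75 58 91 0E C2 CF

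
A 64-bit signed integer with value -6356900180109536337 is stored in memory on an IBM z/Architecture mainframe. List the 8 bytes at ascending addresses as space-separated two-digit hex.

A7 C7 C0 F7 6B F4 53 AF

Two's complement of -6356900180109536337 in 64 bits: 6356900180109536337 = 0x58383F08940BAC51; invert → 0xA7C7C0F76BF453AE; add 1 → 0xA7C7C0F76BF453AF.
Split into bytes (most-significant first): A7 C7 C0 F7 6B F4 53 AF.
In big-endian order the high byte comes first in memory.
So the memory order matches the most-significant-first order: A7 C7 C0 F7 6B F4 53 AF.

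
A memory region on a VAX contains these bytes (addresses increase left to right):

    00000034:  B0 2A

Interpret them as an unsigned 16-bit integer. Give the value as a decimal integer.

10928

Little-endian stores the least-significant byte at the lowest address.
Reassemble most-significant byte first: 2A B0 → 0x2AB0.
0x2AB0 = 10928.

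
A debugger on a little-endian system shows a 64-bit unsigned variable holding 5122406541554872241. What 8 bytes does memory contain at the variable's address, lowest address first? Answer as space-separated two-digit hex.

5122406541554872241 in hexadecimal, padded to 64 bits, is 0x4716719C2083EFB1.
Split into bytes (most-significant first): 47 16 71 9C 20 83 EF B1.
In little-endian order the low byte comes first in memory.
So at ascending addresses the bytes are B1 EF 83 20 9C 71 16 47.

B1 EF 83 20 9C 71 16 47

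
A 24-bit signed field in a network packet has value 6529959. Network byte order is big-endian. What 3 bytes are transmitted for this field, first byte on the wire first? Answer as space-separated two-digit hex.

63 A3 A7

6529959 in hexadecimal, padded to 24 bits, is 0x63A3A7.
Split into bytes (most-significant first): 63 A3 A7.
Big-endian: lowest address holds the most-significant byte.
So the memory order matches the most-significant-first order: 63 A3 A7.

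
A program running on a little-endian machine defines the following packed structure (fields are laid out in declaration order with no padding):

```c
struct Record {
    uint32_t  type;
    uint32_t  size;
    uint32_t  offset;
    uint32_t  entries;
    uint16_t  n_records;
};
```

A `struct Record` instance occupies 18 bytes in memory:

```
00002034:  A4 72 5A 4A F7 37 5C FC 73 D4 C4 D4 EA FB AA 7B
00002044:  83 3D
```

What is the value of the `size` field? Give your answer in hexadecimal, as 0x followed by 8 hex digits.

0xFC5C37F7

`size` follows `type` (4 bytes), so it starts at byte offset 4 and occupies 4 bytes.
Bytes at offsets 4..7: F7 37 5C FC.
Little-endian stores the least-significant byte at the lowest address.
Reassemble most-significant byte first: FC 5C 37 F7 → 0xFC5C37F7.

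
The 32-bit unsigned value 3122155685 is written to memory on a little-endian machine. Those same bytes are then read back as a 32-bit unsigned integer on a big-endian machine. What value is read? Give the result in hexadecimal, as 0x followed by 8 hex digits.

0xA55018BA

3122155685 in 32-bit hexadecimal is 0xBA1850A5.
Stored little-endian, the bytes at ascending addresses are A5 50 18 BA.
Read back as big-endian, the last byte is least significant, giving 0xA55018BA.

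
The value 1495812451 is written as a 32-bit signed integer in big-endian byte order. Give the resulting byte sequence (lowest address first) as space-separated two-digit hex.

1495812451 in hexadecimal, padded to 32 bits, is 0x59284963.
Split into bytes (most-significant first): 59 28 49 63.
Big-endian stores the most-significant byte at the lowest address.
So the memory order matches the most-significant-first order: 59 28 49 63.

59 28 49 63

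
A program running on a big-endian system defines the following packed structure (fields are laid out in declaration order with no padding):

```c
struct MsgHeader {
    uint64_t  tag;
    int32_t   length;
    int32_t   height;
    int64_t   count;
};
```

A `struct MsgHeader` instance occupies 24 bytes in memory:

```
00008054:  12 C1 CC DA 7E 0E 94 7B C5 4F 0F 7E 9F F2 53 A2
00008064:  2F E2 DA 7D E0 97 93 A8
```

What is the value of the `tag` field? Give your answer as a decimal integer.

`tag` is the first field, at byte offset 0, occupying 8 bytes.
Bytes at offsets 0..7: 12 C1 CC DA 7E 0E 94 7B.
Big-endian stores the most-significant byte at the lowest address.
The bytes are already most-significant first: 0x12C1CCDA7E0E947B.
0x12C1CCDA7E0E947B = 1351586601977681019.

1351586601977681019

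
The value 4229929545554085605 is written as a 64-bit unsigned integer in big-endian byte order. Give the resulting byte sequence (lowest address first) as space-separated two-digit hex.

3A B3 BA 82 B3 AE 46 E5

4229929545554085605 in hexadecimal, padded to 64 bits, is 0x3AB3BA82B3AE46E5.
Split into bytes (most-significant first): 3A B3 BA 82 B3 AE 46 E5.
Big-endian: lowest address holds the most-significant byte.
So the memory order matches the most-significant-first order: 3A B3 BA 82 B3 AE 46 E5.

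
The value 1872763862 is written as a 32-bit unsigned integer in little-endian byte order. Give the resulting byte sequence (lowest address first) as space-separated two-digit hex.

D6 1B A0 6F

1872763862 in hexadecimal, padded to 32 bits, is 0x6FA01BD6.
Split into bytes (most-significant first): 6F A0 1B D6.
Little-endian stores the least-significant byte at the lowest address.
So at ascending addresses the bytes are D6 1B A0 6F.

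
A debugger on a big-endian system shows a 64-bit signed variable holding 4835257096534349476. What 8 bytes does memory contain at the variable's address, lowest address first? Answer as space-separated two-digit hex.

43 1A 48 B6 04 9D D6 A4

4835257096534349476 in hexadecimal, padded to 64 bits, is 0x431A48B6049DD6A4.
Split into bytes (most-significant first): 43 1A 48 B6 04 9D D6 A4.
Big-endian: lowest address holds the most-significant byte.
So the memory order matches the most-significant-first order: 43 1A 48 B6 04 9D D6 A4.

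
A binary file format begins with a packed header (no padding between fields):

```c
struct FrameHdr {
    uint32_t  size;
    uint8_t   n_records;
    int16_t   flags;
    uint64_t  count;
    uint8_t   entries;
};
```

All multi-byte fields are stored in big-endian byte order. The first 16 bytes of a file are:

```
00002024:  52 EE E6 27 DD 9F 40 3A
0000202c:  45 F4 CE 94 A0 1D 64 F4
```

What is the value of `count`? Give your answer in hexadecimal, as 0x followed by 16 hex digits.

0x3A45F4CE94A01D64

`count` follows `size` (4 B), `n_records` (1 B), `flags` (2 B), so it starts at offset 4 + 1 + 2 = 7 and occupies 8 bytes.
Bytes at offsets 7..14: 3A 45 F4 CE 94 A0 1D 64.
Big-endian: lowest address holds the most-significant byte.
The bytes are already most-significant first: 0x3A45F4CE94A01D64.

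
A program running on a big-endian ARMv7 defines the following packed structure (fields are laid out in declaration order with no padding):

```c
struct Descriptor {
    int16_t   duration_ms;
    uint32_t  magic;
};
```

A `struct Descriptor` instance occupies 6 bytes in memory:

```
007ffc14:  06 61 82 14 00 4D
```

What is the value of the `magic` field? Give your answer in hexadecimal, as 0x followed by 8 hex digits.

0x8214004D

`magic` follows `duration_ms` (2 bytes), so it starts at byte offset 2 and occupies 4 bytes.
Bytes at offsets 2..5: 82 14 00 4D.
Big-endian stores the most-significant byte at the lowest address.
The bytes are already most-significant first: 0x8214004D.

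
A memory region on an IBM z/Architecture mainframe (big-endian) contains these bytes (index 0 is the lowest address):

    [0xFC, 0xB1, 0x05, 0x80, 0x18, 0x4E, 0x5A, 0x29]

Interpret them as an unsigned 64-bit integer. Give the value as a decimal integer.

Big-endian: lowest address holds the most-significant byte.
The bytes are already most-significant first: 0xFCB10580184E5A29.
0xFCB10580184E5A29 = 18208340816157366825.

18208340816157366825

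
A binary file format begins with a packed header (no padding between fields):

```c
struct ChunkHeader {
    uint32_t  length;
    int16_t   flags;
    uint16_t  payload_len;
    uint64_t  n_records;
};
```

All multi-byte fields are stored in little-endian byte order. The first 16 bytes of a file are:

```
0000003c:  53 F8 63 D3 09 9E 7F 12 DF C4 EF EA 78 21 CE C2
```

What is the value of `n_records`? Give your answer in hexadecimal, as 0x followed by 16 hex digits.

`n_records` follows `length` (4 B), `flags` (2 B), `payload_len` (2 B), so it starts at offset 4 + 2 + 2 = 8 and occupies 8 bytes.
Bytes at offsets 8..15: DF C4 EF EA 78 21 CE C2.
Little-endian: lowest address holds the least-significant byte.
Reassemble most-significant byte first: C2 CE 21 78 EA EF C4 DF → 0xC2CE2178EAEFC4DF.

0xC2CE2178EAEFC4DF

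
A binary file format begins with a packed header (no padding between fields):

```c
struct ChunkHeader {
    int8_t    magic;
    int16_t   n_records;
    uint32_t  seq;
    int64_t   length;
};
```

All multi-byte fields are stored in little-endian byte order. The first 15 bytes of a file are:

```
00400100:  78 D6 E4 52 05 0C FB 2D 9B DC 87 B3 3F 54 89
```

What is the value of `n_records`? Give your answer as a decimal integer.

-6954

`n_records` follows `magic` (1 byte), so it starts at byte offset 1 and occupies 2 bytes.
Bytes at offsets 1..2: D6 E4.
In little-endian order the low byte comes first in memory.
Reassemble most-significant byte first: E4 D6 → 0xE4D6.
Top bit is set, so as a signed 16-bit value this is 0xE4D6 − 2^16 = -6954.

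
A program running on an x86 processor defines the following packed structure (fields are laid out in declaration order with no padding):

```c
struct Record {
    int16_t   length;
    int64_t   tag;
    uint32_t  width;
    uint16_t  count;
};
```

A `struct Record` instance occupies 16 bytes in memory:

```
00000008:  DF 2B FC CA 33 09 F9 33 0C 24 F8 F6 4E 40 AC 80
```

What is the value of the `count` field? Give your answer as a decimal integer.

`count` follows `length` (2 B), `tag` (8 B), `width` (4 B), so it starts at offset 2 + 8 + 4 = 14 and occupies 2 bytes.
Bytes at offsets 14..15: AC 80.
Little-endian stores the least-significant byte at the lowest address.
Reassemble most-significant byte first: 80 AC → 0x80AC.
0x80AC = 32940.

32940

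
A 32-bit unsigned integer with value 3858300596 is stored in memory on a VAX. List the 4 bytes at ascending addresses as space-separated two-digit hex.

3858300596 in hexadecimal, padded to 32 bits, is 0xE5F8FEB4.
Split into bytes (most-significant first): E5 F8 FE B4.
Little-endian: lowest address holds the least-significant byte.
So at ascending addresses the bytes are B4 FE F8 E5.

B4 FE F8 E5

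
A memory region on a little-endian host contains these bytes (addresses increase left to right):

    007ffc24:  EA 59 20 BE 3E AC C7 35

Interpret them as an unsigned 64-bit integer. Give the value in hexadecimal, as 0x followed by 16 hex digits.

0x35C7AC3EBE2059EA

Little-endian stores the least-significant byte at the lowest address.
Reassemble most-significant byte first: 35 C7 AC 3E BE 20 59 EA → 0x35C7AC3EBE2059EA.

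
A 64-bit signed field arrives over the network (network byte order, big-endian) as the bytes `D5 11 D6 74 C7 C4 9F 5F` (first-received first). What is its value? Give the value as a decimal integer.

Big-endian: lowest address holds the most-significant byte.
The bytes are already most-significant first: 0xD511D674C7C49F5F.
Top bit is set, so as a signed 64-bit value this is 0xD511D674C7C49F5F − 2^64 = -3093455671970717857.

-3093455671970717857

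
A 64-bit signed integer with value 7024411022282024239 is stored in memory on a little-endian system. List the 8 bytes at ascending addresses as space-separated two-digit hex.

7024411022282024239 in hexadecimal, padded to 64 bits, is 0x617BB89B9B75652F.
Split into bytes (most-significant first): 61 7B B8 9B 9B 75 65 2F.
Little-endian: lowest address holds the least-significant byte.
So at ascending addresses the bytes are 2F 65 75 9B 9B B8 7B 61.

2F 65 75 9B 9B B8 7B 61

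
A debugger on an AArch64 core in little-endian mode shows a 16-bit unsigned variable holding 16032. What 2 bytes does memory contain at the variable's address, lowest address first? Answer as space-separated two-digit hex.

A0 3E

16032 in hexadecimal, padded to 16 bits, is 0x3EA0.
Split into bytes (most-significant first): 3E A0.
Little-endian stores the least-significant byte at the lowest address.
So at ascending addresses the bytes are A0 3E.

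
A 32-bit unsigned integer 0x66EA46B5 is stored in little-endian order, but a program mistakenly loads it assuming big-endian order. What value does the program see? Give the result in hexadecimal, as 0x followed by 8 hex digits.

Stored little-endian, the bytes at ascending addresses are B5 46 EA 66.
Read back as big-endian, the last byte is least significant, giving 0xB546EA66.

0xB546EA66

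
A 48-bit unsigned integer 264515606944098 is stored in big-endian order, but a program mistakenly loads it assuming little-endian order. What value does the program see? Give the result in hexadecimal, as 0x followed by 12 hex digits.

264515606944098 in 48-bit hexadecimal is 0xF09356CA1962.
Stored big-endian, the bytes at ascending addresses are F0 93 56 CA 19 62.
Read back as little-endian, the first byte is least significant, giving 0x6219CA5693F0.

0x6219CA5693F0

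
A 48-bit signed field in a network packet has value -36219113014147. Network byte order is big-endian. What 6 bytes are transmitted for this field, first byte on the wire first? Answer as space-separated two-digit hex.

Two's complement of -36219113014147 in 48 bits: 36219113014147 = 0x20F0EB5D8383; invert → 0xDF0F14A27C7C; add 1 → 0xDF0F14A27C7D.
Split into bytes (most-significant first): DF 0F 14 A2 7C 7D.
Big-endian: lowest address holds the most-significant byte.
So the memory order matches the most-significant-first order: DF 0F 14 A2 7C 7D.

DF 0F 14 A2 7C 7D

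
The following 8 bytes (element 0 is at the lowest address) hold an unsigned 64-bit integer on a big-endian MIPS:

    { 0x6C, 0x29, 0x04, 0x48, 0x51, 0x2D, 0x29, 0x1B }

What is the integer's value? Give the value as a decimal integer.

7793765338787424539

Big-endian: lowest address holds the most-significant byte.
The bytes are already most-significant first: 0x6C290448512D291B.
0x6C290448512D291B = 7793765338787424539.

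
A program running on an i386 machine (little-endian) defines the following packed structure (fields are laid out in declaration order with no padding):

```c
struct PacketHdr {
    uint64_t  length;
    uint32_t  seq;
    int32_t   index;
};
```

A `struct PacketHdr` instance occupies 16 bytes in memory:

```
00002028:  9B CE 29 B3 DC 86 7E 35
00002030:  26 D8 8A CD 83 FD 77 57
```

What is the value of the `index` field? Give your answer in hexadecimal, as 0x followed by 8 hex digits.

`index` follows `length` (8 B), `seq` (4 B), so it starts at offset 8 + 4 = 12 and occupies 4 bytes.
Bytes at offsets 12..15: 83 FD 77 57.
Little-endian: lowest address holds the least-significant byte.
Reassemble most-significant byte first: 57 77 FD 83 → 0x5777FD83.

0x5777FD83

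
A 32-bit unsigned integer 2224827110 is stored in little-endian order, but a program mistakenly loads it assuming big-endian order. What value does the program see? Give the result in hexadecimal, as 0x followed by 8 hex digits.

0xE62A9C84

2224827110 in 32-bit hexadecimal is 0x849C2AE6.
Stored little-endian, the bytes at ascending addresses are E6 2A 9C 84.
Read back as big-endian, the last byte is least significant, giving 0xE62A9C84.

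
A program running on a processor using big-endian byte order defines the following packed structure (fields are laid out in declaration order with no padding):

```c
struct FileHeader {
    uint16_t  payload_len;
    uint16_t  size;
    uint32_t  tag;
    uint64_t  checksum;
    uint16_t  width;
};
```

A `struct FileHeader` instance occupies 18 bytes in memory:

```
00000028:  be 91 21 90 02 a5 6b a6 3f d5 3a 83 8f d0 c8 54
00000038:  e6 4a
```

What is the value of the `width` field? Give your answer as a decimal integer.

58954

`width` follows `payload_len` (2 B), `size` (2 B), `tag` (4 B), `checksum` (8 B), so it starts at offset 2 + 2 + 4 + 8 = 16 and occupies 2 bytes.
Bytes at offsets 16..17: E6 4A.
In big-endian order the high byte comes first in memory.
The bytes are already most-significant first: 0xE64A.
0xE64A = 58954.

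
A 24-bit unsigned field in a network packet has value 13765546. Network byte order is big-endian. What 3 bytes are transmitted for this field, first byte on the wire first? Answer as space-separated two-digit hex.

D2 0B AA

13765546 in hexadecimal, padded to 24 bits, is 0xD20BAA.
Split into bytes (most-significant first): D2 0B AA.
Big-endian stores the most-significant byte at the lowest address.
So the memory order matches the most-significant-first order: D2 0B AA.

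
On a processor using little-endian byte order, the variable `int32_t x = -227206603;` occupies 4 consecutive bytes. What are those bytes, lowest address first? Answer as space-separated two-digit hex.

35 1A 75 F2

Two's complement of -227206603 in 32 bits: 227206603 = 0x0D8AE5CB; invert → 0xF2751A34; add 1 → 0xF2751A35.
Split into bytes (most-significant first): F2 75 1A 35.
Little-endian: lowest address holds the least-significant byte.
So at ascending addresses the bytes are 35 1A 75 F2.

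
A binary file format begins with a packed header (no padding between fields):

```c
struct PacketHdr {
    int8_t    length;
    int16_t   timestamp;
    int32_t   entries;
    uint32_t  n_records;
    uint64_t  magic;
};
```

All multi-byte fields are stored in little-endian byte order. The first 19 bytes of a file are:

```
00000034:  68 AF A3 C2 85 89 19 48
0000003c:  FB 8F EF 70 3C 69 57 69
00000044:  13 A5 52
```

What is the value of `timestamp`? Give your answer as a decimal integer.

-23633

`timestamp` follows `length` (1 byte), so it starts at byte offset 1 and occupies 2 bytes.
Bytes at offsets 1..2: AF A3.
Little-endian stores the least-significant byte at the lowest address.
Reassemble most-significant byte first: A3 AF → 0xA3AF.
Top bit is set, so as a signed 16-bit value this is 0xA3AF − 2^16 = -23633.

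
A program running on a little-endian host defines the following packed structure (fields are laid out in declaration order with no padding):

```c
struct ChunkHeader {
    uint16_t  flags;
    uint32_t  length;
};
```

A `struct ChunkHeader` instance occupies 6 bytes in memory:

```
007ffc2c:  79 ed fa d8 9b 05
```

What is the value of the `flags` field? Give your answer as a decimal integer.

`flags` is the first field, at byte offset 0, occupying 2 bytes.
Bytes at offsets 0..1: 79 ED.
Little-endian: lowest address holds the least-significant byte.
Reassemble most-significant byte first: ED 79 → 0xED79.
0xED79 = 60793.

60793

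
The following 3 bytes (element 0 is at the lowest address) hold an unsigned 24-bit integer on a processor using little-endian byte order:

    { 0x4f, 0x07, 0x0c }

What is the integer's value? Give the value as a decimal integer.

788303

In little-endian order the low byte comes first in memory.
Reassemble most-significant byte first: 0C 07 4F → 0x0C074F.
0x0C074F = 788303.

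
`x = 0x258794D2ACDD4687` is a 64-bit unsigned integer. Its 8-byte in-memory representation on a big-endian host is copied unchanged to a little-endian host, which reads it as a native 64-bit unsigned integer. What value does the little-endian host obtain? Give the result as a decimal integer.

9747722177827079973

Stored big-endian, the bytes at ascending addresses are 25 87 94 D2 AC DD 46 87.
Read back as little-endian, the first byte is least significant, giving 0x8746DDACD2948725.
0x8746DDACD2948725 = 9747722177827079973.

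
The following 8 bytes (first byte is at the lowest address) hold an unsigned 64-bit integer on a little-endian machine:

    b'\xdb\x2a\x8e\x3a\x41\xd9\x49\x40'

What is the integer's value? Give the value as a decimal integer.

4632472565905763035

In little-endian order the low byte comes first in memory.
Reassemble most-significant byte first: 40 49 D9 41 3A 8E 2A DB → 0x4049D9413A8E2ADB.
0x4049D9413A8E2ADB = 4632472565905763035.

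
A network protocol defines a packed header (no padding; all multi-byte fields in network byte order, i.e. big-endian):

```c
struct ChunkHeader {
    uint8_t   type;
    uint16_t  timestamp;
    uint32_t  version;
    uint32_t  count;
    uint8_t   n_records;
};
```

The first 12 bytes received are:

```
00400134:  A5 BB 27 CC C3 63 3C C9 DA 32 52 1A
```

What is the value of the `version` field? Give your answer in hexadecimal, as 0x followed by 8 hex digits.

0xCCC3633C

`version` follows `type` (1 B), `timestamp` (2 B), so it starts at offset 1 + 2 = 3 and occupies 4 bytes.
Bytes at offsets 3..6: CC C3 63 3C.
Big-endian stores the most-significant byte at the lowest address.
The bytes are already most-significant first: 0xCCC3633C.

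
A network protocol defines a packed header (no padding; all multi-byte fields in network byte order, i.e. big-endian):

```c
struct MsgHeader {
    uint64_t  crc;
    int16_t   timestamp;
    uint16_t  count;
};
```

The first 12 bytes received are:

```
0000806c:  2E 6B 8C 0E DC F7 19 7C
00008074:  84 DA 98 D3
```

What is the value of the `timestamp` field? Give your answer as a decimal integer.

-31526

`timestamp` follows `crc` (8 bytes), so it starts at byte offset 8 and occupies 2 bytes.
Bytes at offsets 8..9: 84 DA.
Big-endian stores the most-significant byte at the lowest address.
The bytes are already most-significant first: 0x84DA.
Top bit is set, so as a signed 16-bit value this is 0x84DA − 2^16 = -31526.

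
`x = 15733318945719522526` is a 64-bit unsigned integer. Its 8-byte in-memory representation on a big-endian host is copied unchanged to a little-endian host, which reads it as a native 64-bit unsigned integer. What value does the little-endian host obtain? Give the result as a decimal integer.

15733318945719522526 in 64-bit hexadecimal is 0xDA57FA38F18914DE.
Stored big-endian, the bytes at ascending addresses are DA 57 FA 38 F1 89 14 DE.
Read back as little-endian, the first byte is least significant, giving 0xDE1489F138FA57DA.
0xDE1489F138FA57DA = 16002567045090269146.

16002567045090269146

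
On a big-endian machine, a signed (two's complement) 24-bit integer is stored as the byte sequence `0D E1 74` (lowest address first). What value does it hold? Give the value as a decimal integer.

In big-endian order the high byte comes first in memory.
The bytes are already most-significant first: 0x0DE174.
0x0DE174 = 909684.

909684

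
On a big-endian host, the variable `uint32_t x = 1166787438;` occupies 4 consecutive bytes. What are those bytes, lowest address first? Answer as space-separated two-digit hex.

1166787438 in hexadecimal, padded to 32 bits, is 0x458BC36E.
Split into bytes (most-significant first): 45 8B C3 6E.
In big-endian order the high byte comes first in memory.
So the memory order matches the most-significant-first order: 45 8B C3 6E.

45 8B C3 6E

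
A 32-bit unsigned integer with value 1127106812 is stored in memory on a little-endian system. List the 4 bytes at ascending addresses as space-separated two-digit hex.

FC 48 2E 43

1127106812 in hexadecimal, padded to 32 bits, is 0x432E48FC.
Split into bytes (most-significant first): 43 2E 48 FC.
Little-endian: lowest address holds the least-significant byte.
So at ascending addresses the bytes are FC 48 2E 43.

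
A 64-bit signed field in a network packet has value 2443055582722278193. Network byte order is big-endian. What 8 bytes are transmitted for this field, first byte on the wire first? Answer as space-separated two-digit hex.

2443055582722278193 in hexadecimal, padded to 64 bits, is 0x21E77A1BCEB24331.
Split into bytes (most-significant first): 21 E7 7A 1B CE B2 43 31.
Big-endian: lowest address holds the most-significant byte.
So the memory order matches the most-significant-first order: 21 E7 7A 1B CE B2 43 31.

21 E7 7A 1B CE B2 43 31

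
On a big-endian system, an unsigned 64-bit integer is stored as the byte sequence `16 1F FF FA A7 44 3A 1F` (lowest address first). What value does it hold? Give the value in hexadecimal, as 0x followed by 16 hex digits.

Big-endian stores the most-significant byte at the lowest address.
The bytes are already most-significant first: 0x161FFFFAA7443A1F.

0x161FFFFAA7443A1F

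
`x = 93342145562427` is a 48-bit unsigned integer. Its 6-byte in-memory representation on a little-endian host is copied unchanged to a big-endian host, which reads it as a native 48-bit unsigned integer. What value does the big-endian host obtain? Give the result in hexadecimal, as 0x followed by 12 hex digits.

0x3BC76DE9E454

93342145562427 in 48-bit hexadecimal is 0x54E4E96DC73B.
Stored little-endian, the bytes at ascending addresses are 3B C7 6D E9 E4 54.
Read back as big-endian, the last byte is least significant, giving 0x3BC76DE9E454.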